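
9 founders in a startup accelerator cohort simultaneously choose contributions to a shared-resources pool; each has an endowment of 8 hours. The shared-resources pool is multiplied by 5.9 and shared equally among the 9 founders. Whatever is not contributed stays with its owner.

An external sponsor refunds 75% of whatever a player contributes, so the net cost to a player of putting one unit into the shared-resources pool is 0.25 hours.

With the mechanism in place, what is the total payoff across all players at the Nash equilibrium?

The effective private return per unit is now (5.9/9) / 0.25 = 2.6222 > 1, so every player's dominant strategy flips to full contribution.
So the Nash equilibrium is full contribution by all 9; the group earns 9 × (8 × 0.75 + 5.9 × 8) = 478.80.

478.80 hours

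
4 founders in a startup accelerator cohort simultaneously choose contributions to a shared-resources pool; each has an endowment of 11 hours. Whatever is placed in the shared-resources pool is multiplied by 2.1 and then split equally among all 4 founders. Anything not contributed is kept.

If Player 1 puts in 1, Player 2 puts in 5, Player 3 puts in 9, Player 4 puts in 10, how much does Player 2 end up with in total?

Total contributed: 1 + 5 + 9 + 10 = 25.
Each receives 2.1 × 25 / 4 = 13.13 from the shared-resources pool.
Player 2 keeps 11 − 5 = 6, so Player 2's payoff is 6 + 13.13 = 19.13.

19.13 hours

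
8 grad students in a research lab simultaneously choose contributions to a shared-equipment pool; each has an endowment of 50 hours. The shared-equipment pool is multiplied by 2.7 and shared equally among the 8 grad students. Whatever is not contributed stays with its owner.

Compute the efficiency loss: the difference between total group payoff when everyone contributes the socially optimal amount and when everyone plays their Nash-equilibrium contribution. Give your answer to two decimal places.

680.00 hours

Each contributed unit returns 2.7/8 = 0.3375 to its contributor — below 1 — so contributing 0 is dominant for every player. At the Nash equilibrium everyone keeps their 50, and the group total is 8 × 50 = 400.
Each contributed unit returns 2.700 to the group as a whole (0.3375 to each of 8 players), which exceeds 1, so the social optimum is full contribution: group total = 2.700 × 400 = 1080.00.
Efficiency loss = 1080.00 − 400 = 680.00.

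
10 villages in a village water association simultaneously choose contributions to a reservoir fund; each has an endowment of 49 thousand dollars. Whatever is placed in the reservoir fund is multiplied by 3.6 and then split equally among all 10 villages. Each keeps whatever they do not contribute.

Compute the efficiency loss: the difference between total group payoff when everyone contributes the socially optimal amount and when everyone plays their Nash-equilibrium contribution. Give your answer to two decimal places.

Each contributed unit returns 3.6/10 = 0.3600 to its contributor — below 1 — so contributing 0 is dominant for every player. At the Nash equilibrium everyone keeps their 49, and the group total is 10 × 49 = 490.
Each contributed unit returns 3.600 to the group as a whole (0.3600 to each of 10 players), which exceeds 1, so the social optimum is full contribution: group total = 3.600 × 490 = 1764.00.
Efficiency loss = 1764.00 − 490 = 1274.00.

1274.00 thousand dollars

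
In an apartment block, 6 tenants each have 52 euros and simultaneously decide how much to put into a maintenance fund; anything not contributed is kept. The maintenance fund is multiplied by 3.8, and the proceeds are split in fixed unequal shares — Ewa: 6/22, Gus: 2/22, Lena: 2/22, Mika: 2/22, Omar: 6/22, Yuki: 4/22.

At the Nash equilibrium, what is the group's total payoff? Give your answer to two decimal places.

For player j, contributing a unit is worthwhile iff 3.8 × (j's share) ≥ 1, i.e. iff j's share is at least 0.2632.
The shares above 0.2632 belong to Ewa and Omar, contributing 52 each; the remaining 4 contribute 0. Total contributed: 104.
The maintenance fund pays out 3.8 × 104 = 395.20 in total (split across the unequal shares, but the aggregate is all that matters for the group sum).
The 4 free-riders keep 52 each, adding 208. Group total = 208 + 395.20 = 603.20.

603.20 euros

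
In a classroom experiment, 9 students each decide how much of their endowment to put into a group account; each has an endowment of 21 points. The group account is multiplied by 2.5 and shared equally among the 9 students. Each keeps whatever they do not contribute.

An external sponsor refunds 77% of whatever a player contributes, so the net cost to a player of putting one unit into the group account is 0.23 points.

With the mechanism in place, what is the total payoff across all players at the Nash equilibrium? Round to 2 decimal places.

With the mechanism, a contributed unit returns (2.5/9) / 0.23 = 1.2077 per unit of net cost to the contributor — now above 1 — so contributing fully is weakly dominant for every player.
So the Nash equilibrium is full contribution by all 9; the group earns 9 × (21 × 0.77 + 2.5 × 21) = 618.03.

618.03 points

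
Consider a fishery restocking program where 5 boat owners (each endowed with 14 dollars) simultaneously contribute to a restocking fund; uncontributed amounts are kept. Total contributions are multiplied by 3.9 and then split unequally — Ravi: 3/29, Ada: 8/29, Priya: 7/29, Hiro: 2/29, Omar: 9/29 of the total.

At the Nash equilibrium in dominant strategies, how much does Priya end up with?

40.36 dollars

A player with share s gets back 3.9·s per unit contributed, so full contribution is dominant for anyone with s > 1/3.9 = 0.2564 and zero contribution is dominant for anyone below.
The shares above 0.2564 belong to Ada and Omar, contributing 14 each; the remaining 3 contribute 0. Total contributed: 28.
Priya keeps 14 and receives 3.9 × 28 × 7/29 = 26.36 from the restocking fund, for a payoff of 40.36.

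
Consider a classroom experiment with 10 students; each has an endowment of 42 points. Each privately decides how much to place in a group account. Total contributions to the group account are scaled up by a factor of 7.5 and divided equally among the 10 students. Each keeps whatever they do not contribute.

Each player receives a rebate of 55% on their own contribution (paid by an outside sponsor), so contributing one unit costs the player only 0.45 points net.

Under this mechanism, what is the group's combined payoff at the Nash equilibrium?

3381.00 points

The effective private return per unit is now (7.5/10) / 0.45 = 1.6667 > 1, so every player's dominant strategy flips to full contribution.
At the Nash equilibrium everyone contributes 42. Group total payoff = 10 × (42 × 0.55 + 7.5 × 42) = 3381.00.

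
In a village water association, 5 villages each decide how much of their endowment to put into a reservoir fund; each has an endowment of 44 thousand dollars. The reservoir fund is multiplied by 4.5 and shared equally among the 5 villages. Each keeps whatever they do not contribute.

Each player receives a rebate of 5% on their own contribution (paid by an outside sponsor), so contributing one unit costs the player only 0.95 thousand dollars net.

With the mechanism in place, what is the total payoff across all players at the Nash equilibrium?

The effective private return is (4.5/5) / 0.95 = 0.9474, which is still under 1, so the mechanism doesn't change anyone's dominant strategy: zero contribution.
Everyone keeps their endowment and the group total is 5 × 44 = 220.

220.00 thousand dollars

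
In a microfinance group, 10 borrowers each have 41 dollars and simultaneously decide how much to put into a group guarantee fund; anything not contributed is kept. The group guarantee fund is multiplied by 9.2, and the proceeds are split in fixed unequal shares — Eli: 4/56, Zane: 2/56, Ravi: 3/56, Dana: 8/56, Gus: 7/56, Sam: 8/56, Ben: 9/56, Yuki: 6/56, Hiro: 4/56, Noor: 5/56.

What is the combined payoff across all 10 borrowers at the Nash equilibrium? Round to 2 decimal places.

For player j, contributing a unit is worthwhile iff 9.2 × (j's share) ≥ 1, i.e. iff j's share is at least 0.1087.
Dana, Gus, Sam and Ben clear that bar, contributing 41 each; the remaining 6 contribute 0. Total contributed: 164.
The group guarantee fund pays out 9.2 × 164 = 1508.80 in total (split across the unequal shares, but the aggregate is all that matters for the group sum).
The 6 free-riders keep 41 each, adding 246. Group total = 246 + 1508.80 = 1754.80.

1754.80 dollars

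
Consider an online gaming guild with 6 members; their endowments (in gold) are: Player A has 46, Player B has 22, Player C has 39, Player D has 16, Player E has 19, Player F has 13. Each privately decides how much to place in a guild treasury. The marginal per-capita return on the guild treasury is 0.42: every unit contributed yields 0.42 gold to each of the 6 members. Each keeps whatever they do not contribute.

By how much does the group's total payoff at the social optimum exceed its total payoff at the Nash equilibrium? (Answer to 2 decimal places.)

The private return per contributed unit is 0.42 < 1 for everyone, so the Nash equilibrium is zero contribution and the group total is Σ E_j = 46 + 22 + 39 + 16 + 19 + 13 = 155.
Each contributed unit returns 2.520 to the group, so the social optimum is full contribution by everyone: group total = 2.520 × 155 = 390.60.
Efficiency loss = (2.520 − 1) × 155 = 235.60.

235.60 gold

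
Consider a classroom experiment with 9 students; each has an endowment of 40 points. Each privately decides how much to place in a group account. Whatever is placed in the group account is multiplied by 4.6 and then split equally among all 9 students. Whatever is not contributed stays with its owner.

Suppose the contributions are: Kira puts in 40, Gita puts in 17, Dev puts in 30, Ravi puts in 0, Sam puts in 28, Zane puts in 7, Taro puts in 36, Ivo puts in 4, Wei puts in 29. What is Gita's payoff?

Total contributed: 40 + 17 + 30 + 0 + 28 + 7 + 36 + 4 + 29 = 191.
Each receives 4.6 × 191 / 9 = 97.62 from the group account.
Gita keeps 40 − 17 = 23, so Gita's payoff is 23 + 97.62 = 120.62.

120.62 points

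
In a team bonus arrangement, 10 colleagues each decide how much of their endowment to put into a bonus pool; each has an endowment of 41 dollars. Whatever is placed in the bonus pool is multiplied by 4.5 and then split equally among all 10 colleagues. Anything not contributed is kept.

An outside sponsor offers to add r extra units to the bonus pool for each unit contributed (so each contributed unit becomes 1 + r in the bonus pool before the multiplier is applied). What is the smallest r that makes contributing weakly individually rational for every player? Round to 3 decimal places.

With matching at rate r, one contributed unit becomes (1 + r) in the bonus pool and returns 4.5 × (1 + r) / 10 to the contributor.
Setting this equal to 1: 1 + r = 10/4.5 = 2.2222.
So the minimum matching rate is r = 2.2222 − 1 = 1.222.

1.222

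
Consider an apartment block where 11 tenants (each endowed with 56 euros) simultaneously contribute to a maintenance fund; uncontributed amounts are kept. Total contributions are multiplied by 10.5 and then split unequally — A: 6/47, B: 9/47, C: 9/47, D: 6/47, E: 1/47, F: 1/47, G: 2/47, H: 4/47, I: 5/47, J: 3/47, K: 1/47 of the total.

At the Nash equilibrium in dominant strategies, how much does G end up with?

Player j's private return per contributed unit is 10.5 × (j's share). Contributing is weakly dominant for j when that share is at least 1/10.5 = 0.0952, and contributing 0 is dominant otherwise.
A, B, C, D and I are above the threshold, contributing 56 each; the remaining 6 contribute 0. Total contributed: 280.
G keeps 56 and receives 10.5 × 280 × 2/47 = 125.11 from the maintenance fund, for a payoff of 181.11.

181.11 euros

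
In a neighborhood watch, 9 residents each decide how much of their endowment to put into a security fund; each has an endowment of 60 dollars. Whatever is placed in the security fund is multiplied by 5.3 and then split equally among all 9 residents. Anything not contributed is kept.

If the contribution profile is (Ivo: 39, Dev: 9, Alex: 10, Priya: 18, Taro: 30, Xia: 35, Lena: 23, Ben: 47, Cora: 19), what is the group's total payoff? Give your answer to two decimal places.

Total contributed: 39 + 9 + 10 + 18 + 30 + 35 + 23 + 47 + 19 = 230; total kept: 9 × 60 − 230 = 310.
The security fund pays out 5.3 × 230 = 1219.00 in aggregate.
Group total = 310 + 1219.00 = 1529.00.

1529.00 dollars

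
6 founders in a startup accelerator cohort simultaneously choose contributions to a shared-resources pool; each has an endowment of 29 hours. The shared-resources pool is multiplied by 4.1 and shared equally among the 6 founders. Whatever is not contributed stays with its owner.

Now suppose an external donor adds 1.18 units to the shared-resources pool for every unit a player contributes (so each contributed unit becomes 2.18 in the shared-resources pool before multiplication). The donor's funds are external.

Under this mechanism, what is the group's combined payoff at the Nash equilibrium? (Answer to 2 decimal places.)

Under the mechanism each unit contributed yields 4.1 × 2.18 / 6 = 1.4897 back to its contributor per unit of net cost, which exceeds 1, making full contribution the dominant choice for everyone.
At the Nash equilibrium everyone contributes 29. Group total payoff = 4.1 × 2.18 × 174 = 1555.21.

1555.21 hours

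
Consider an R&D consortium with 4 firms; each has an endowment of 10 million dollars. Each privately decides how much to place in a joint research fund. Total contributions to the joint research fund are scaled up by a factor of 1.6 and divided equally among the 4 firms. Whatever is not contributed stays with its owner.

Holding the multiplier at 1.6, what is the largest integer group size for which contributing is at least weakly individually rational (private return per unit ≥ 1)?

1

Private return per unit is 1.6/(group size), which is ≥ 1 whenever the group size is ≤ 1.6.
The largest such integer is 1.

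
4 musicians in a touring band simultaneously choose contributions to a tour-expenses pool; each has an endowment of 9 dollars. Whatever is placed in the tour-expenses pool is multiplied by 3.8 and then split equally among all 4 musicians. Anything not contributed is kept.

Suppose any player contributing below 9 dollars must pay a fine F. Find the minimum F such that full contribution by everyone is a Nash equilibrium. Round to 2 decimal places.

0.45 dollars

Given the others contribute fully, the best deviation is to contribute 0 (any partial contribution still incurs the fine and gives up units whose private return 0.9500 is below 1).
Deviating from 9 to 0 saves 9 dollars but forfeits the deviator's share of the drop in the tour-expenses pool: 3.8/4 × 9 = 8.55.
So the deviation gain is 9 − 8.55 = 0.45, and the fine must be at least 0.45 dollars to wipe it out.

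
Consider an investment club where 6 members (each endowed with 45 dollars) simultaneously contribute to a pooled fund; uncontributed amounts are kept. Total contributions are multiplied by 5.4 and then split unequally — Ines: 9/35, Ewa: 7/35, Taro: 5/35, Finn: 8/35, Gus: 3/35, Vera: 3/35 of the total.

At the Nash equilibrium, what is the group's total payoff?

Each unit j contributes comes back to j as 5.4 × (j's share), so j prefers to contribute only if that share exceeds 1/5.4 = 0.1852; otherwise keeping the unit dominates.
The shares above 0.1852 belong to Ines, Ewa and Finn, contributing 45 each; the remaining 3 contribute 0. Total contributed: 135.
The pooled fund pays out 5.4 × 135 = 729.00 in total (split across the unequal shares, but the aggregate is all that matters for the group sum).
The 3 free-riders keep 45 each, adding 135. Group total = 135 + 729.00 = 864.00.

864.00 dollars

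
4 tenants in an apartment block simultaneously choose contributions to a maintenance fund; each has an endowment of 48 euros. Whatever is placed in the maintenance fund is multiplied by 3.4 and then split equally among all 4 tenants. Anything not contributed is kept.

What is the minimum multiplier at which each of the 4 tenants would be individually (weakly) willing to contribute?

4

A contributed unit returns (multiplier)/4 to its contributor.
This reaches 1 exactly when the multiplier is 4.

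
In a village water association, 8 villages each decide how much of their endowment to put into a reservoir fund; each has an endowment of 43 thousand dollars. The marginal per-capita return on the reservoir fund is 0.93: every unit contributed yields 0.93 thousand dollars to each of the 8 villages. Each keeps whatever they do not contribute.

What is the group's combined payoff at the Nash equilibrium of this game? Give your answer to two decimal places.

344.00 thousand dollars

The private return per contributed unit is 0.93 < 1, so contributing 0 is dominant for every player. At the Nash equilibrium everyone keeps their 43, and the group total is 8 × 43 = 344.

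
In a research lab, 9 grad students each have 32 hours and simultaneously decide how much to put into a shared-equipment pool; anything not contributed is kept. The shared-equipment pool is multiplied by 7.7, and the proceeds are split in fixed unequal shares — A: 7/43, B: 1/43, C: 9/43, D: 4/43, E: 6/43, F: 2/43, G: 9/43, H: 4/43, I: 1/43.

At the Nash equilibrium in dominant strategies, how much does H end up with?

Each unit j contributes comes back to j as 7.7 × (j's share), so j prefers to contribute only if that share exceeds 1/7.7 = 0.1299; otherwise keeping the unit dominates.
A, C, E and G are above the threshold, contributing 32 each; the remaining 5 contribute 0. Total contributed: 128.
H keeps 32 and receives 7.7 × 128 × 4/43 = 91.68 from the shared-equipment pool, for a payoff of 123.68.

123.68 hours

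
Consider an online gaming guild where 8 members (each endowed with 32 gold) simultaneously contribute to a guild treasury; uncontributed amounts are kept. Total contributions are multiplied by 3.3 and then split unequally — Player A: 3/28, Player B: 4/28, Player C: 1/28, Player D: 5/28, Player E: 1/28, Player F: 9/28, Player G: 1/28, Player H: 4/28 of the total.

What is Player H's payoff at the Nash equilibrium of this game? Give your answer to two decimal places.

For player j, contributing a unit is worthwhile iff 3.3 × (j's share) ≥ 1, i.e. iff j's share is at least 0.3030.
Only Player F (9/28) clears that bar, contributing 32; the remaining 7 contribute 0. Total contributed: 32.
Player H keeps 32 and receives 3.3 × 32 × 4/28 = 15.09 from the guild treasury, for a payoff of 47.09.

47.09 gold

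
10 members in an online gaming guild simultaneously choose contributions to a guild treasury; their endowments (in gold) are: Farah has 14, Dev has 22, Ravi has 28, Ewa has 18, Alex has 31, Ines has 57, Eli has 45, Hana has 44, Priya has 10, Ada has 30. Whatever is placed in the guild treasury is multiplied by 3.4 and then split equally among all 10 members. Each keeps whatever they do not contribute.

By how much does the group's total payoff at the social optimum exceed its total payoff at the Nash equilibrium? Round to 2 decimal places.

The private return per contributed unit is 3.4/10 = 0.3400 < 1 for every player regardless of endowment, so the Nash equilibrium is zero contribution and the group total is Σ E_j = 14 + 22 + 28 + 18 + 31 + 57 + 45 + 44 + 10 + 30 = 299.
Each contributed unit returns 3.400 to the group, so the social optimum is full contribution by everyone: group total = 3.400 × 299 = 1016.60.
Efficiency loss = (3.400 − 1) × 299 = 717.60.

717.60 gold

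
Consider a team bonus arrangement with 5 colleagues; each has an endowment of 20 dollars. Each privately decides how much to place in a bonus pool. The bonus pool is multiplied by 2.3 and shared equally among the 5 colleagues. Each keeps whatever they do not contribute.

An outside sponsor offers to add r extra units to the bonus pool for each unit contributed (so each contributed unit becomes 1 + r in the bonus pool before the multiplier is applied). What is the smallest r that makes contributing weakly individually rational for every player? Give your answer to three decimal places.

With matching at rate r, one contributed unit becomes (1 + r) in the bonus pool and returns 2.3 × (1 + r) / 5 to the contributor.
Setting this equal to 1: 1 + r = 5/2.3 = 2.1739.
So the minimum matching rate is r = 2.1739 − 1 = 1.174.

1.174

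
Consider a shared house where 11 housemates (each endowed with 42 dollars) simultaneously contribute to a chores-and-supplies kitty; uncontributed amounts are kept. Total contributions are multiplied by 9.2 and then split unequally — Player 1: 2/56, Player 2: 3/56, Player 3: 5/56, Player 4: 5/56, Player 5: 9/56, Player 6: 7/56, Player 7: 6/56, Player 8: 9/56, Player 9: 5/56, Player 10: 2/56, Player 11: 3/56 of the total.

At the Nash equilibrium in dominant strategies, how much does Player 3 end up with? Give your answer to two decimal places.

Each unit j contributes comes back to j as 9.2 × (j's share), so j prefers to contribute only if that share exceeds 1/9.2 = 0.1087; otherwise keeping the unit dominates.
Player 5, Player 6 and Player 8 are above the threshold, contributing 42 each; the remaining 8 contribute 0. Total contributed: 126.
Player 3 keeps 42 and receives 9.2 × 126 × 5/56 = 103.50 from the chores-and-supplies kitty, for a payoff of 145.50.

145.50 dollars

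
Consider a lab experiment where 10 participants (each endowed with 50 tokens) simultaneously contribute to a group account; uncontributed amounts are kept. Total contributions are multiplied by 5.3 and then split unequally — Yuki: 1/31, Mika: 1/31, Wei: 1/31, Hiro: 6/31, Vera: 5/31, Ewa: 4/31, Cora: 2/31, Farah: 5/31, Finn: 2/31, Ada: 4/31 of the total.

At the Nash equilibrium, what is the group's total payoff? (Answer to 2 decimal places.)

For player j, contributing a unit is worthwhile iff 5.3 × (j's share) ≥ 1, i.e. iff j's share is at least 0.1887.
Hiro alone (share 6/31) is above the threshold, contributing 50; the remaining 9 contribute 0. Total contributed: 50.
The group account pays out 5.3 × 50 = 265.00 in total (split across the unequal shares, but the aggregate is all that matters for the group sum).
The 9 free-riders keep 50 each, adding 450. Group total = 450 + 265.00 = 715.00.

715.00 tokens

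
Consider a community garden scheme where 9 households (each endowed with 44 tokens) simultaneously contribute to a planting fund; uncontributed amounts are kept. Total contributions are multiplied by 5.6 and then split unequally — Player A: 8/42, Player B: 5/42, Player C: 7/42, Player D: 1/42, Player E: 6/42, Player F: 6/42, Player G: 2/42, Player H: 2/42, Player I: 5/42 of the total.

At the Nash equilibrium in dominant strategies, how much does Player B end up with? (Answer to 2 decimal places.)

Each unit j contributes comes back to j as 5.6 × (j's share), so j prefers to contribute only if that share exceeds 1/5.6 = 0.1786; otherwise keeping the unit dominates.
The only share above 0.1786 is Player A's 8/42, contributing 44; the remaining 8 contribute 0. Total contributed: 44.
Player B keeps 44 and receives 5.6 × 44 × 5/42 = 29.33 from the planting fund, for a payoff of 73.33.

73.33 tokens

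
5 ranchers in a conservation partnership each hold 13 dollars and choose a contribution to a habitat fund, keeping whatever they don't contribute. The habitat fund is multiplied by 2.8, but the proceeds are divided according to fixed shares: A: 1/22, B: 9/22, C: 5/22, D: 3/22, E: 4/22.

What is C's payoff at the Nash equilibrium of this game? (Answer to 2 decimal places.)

21.27 dollars

For player j, contributing a unit is worthwhile iff 2.8 × (j's share) ≥ 1, i.e. iff j's share is at least 0.3571.
The only share above 0.3571 is B's 9/22, contributing 13; the remaining 4 contribute 0. Total contributed: 13.
C keeps 13 and receives 2.8 × 13 × 5/22 = 8.27 from the habitat fund, for a payoff of 21.27.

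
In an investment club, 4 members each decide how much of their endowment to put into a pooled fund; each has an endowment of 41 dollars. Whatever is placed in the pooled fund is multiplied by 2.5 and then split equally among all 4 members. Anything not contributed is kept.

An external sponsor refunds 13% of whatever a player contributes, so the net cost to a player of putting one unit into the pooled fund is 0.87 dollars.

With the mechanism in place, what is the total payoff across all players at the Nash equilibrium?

The effective private return is (2.5/4) / 0.87 = 0.7184, which is still under 1, so the mechanism doesn't change anyone's dominant strategy: zero contribution.
At the Nash equilibrium no one contributes; group total payoff = 4 × 41 = 164.

164.00 dollars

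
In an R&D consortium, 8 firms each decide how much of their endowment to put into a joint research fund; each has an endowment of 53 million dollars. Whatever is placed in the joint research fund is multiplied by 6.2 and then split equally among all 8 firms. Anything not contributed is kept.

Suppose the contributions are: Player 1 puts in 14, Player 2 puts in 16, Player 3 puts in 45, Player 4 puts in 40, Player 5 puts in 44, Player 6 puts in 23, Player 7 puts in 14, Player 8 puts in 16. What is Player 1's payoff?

Total contributed: 14 + 16 + 45 + 40 + 44 + 23 + 14 + 16 = 212.
Each receives 6.2 × 212 / 8 = 164.30 from the joint research fund.
Player 1 keeps 53 − 14 = 39, so Player 1's payoff is 39 + 164.30 = 203.30.

203.30 million dollars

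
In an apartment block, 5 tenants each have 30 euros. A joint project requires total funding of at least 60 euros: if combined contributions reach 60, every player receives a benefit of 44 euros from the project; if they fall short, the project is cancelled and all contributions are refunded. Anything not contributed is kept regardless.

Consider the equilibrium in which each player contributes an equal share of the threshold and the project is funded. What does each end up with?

62 euros

Equal share of the threshold: 60/5 = 12.
At this profile no one gains by cutting their contribution: any cut drops the total below 60, the project is cancelled, contributions are refunded, and the deviator ends with 30, which is less than 30 − 12 + 44 = 62. Contributing more than 12 just wastes the excess. So contributing exactly 12 is a best response.
Each player's payoff: 30 − 12 + 44 = 62.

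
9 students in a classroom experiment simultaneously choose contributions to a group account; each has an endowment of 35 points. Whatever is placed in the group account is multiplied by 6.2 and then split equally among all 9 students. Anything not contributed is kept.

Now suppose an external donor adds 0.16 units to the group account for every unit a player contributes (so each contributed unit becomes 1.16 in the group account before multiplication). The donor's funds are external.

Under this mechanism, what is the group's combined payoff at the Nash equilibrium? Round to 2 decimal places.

315.00 points

The effective private return is 6.2 × 1.16 / 9 = 0.7991, which is still under 1, so the mechanism doesn't change anyone's dominant strategy: zero contribution.
Everyone keeps their endowment and the group total is 9 × 35 = 315.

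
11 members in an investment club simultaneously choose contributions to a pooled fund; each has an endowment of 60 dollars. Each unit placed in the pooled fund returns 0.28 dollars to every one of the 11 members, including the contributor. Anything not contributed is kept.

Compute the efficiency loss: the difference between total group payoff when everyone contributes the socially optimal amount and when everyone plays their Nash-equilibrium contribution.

1372.80 dollars

The private return per contributed unit is 0.28 < 1, so contributing 0 is dominant for every player. At the Nash equilibrium everyone keeps their 60, and the group total is 11 × 60 = 660.
Each contributed unit returns 3.080 to the group as a whole (0.28 to each of 11 players), which exceeds 1, so the social optimum is full contribution: group total = 3.080 × 660 = 2032.80.
Efficiency loss = 2032.80 − 660 = 1372.80.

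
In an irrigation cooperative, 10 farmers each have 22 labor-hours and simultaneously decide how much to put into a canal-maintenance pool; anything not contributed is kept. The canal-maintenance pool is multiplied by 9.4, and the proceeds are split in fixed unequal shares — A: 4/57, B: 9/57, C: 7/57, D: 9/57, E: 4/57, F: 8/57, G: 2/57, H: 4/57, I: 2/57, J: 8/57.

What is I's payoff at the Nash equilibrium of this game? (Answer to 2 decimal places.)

58.28 labor-hours

Player j's private return per contributed unit is 9.4 × (j's share). Contributing is weakly dominant for j when that share is at least 1/9.4 = 0.1064, and contributing 0 is dominant otherwise.
The shares above 0.1064 belong to B, C, D, F and J, contributing 22 each; the remaining 5 contribute 0. Total contributed: 110.
I keeps 22 and receives 9.4 × 110 × 2/57 = 36.28 from the canal-maintenance pool, for a payoff of 58.28.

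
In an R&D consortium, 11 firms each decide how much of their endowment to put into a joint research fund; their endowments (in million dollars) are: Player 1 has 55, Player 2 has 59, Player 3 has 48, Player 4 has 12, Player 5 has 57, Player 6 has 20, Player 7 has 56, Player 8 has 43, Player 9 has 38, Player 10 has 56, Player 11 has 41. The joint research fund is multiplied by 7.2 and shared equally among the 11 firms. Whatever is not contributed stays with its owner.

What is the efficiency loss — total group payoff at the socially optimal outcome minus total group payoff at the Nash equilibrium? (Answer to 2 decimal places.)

The private return per contributed unit is 7.2/11 = 0.6545 < 1 for every player regardless of endowment, so the Nash equilibrium is zero contribution and the group total is Σ E_j = 55 + 59 + 48 + 12 + 57 + 20 + 56 + 43 + 38 + 56 + 41 = 485.
Each contributed unit returns 7.200 to the group, so the social optimum is full contribution by everyone: group total = 7.200 × 485 = 3492.00.
Efficiency loss = (7.200 − 1) × 485 = 3007.00.

3007.00 million dollars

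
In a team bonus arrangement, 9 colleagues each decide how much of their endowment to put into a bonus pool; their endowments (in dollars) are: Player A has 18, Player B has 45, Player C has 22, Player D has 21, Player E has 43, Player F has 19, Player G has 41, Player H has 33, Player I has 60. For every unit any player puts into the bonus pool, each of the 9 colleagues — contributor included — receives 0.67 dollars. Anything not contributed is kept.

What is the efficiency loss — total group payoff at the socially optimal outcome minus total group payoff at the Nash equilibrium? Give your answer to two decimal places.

The private return per contributed unit is 0.67 < 1 for everyone, so the Nash equilibrium is zero contribution and the group total is Σ E_j = 18 + 45 + 22 + 21 + 43 + 19 + 41 + 33 + 60 = 302.
Each contributed unit returns 6.030 to the group, so the social optimum is full contribution by everyone: group total = 6.030 × 302 = 1821.06.
Efficiency loss = (6.030 − 1) × 302 = 1519.06.

1519.06 dollars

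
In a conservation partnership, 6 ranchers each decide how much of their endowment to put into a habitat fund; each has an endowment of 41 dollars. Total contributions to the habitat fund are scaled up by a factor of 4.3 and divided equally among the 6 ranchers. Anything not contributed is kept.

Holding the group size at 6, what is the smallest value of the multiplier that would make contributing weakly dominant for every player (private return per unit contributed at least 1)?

6

A contributed unit returns (multiplier)/6 to its contributor.
This reaches 1 exactly when the multiplier is 6.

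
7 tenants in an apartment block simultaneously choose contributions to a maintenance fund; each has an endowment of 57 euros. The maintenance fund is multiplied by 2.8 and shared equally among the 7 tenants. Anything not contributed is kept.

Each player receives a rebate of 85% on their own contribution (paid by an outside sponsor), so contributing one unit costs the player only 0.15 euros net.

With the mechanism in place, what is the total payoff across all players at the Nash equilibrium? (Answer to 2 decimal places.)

Under the mechanism each unit contributed yields (2.8/7) / 0.15 = 2.6667 back to its contributor per unit of net cost, which exceeds 1, making full contribution the dominant choice for everyone.
So the Nash equilibrium is full contribution by all 7; the group earns 7 × (57 × 0.85 + 2.8 × 57) = 1456.35.

1456.35 euros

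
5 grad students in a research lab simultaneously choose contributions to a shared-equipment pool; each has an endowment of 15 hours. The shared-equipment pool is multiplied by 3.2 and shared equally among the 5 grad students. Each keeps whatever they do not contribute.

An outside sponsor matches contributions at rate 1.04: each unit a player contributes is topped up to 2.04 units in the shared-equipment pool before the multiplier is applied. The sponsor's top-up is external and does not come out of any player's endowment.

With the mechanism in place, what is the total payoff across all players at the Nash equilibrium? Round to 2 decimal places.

489.60 hours

The effective private return per unit is now 3.2 × 2.04 / 5 = 1.3056 > 1, so every player's dominant strategy flips to full contribution.
At the Nash equilibrium everyone contributes 15. Group total payoff = 3.2 × 2.04 × 75 = 489.60.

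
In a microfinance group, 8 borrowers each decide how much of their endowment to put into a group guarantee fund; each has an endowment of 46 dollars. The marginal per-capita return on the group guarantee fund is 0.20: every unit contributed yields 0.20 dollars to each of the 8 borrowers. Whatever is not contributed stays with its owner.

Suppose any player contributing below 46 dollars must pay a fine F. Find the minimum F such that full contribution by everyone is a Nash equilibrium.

Given the others contribute fully, the best deviation is to contribute 0 (any partial contribution still incurs the fine and gives up units whose private return 0.20 is below 1).
Deviating from 46 to 0 saves 46 dollars but forfeits the deviator's share of the drop in the group guarantee fund: 0.20 × 46 = 9.20.
So the deviation gain is 46 − 9.20 = 36.80, and the fine must be at least 36.80 dollars to wipe it out.

36.80 dollars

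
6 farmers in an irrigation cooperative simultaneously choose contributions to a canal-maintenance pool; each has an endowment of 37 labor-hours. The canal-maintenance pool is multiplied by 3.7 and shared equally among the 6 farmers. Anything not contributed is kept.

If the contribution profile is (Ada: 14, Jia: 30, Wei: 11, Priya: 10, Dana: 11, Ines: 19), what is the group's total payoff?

478.50 labor-hours

Total contributed: 14 + 30 + 11 + 10 + 11 + 19 = 95; total kept: 6 × 37 − 95 = 127.
The canal-maintenance pool pays out 3.7 × 95 = 351.50 in aggregate.
Group total = 127 + 351.50 = 478.50.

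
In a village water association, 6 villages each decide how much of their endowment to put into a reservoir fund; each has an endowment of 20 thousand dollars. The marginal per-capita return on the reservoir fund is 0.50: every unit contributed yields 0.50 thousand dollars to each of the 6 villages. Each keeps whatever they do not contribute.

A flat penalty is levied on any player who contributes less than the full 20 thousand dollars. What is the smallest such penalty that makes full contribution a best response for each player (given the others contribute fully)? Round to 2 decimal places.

10.00 thousand dollars

Given the others contribute fully, the best deviation is to contribute 0 (any partial contribution still incurs the fine and gives up units whose private return 0.50 is below 1).
Deviating from 20 to 0 saves 20 thousand dollars but forfeits the deviator's share of the drop in the reservoir fund: 0.50 × 20 = 10.00.
So the deviation gain is 20 − 10.00 = 10.00, and the fine must be at least 10.00 thousand dollars to wipe it out.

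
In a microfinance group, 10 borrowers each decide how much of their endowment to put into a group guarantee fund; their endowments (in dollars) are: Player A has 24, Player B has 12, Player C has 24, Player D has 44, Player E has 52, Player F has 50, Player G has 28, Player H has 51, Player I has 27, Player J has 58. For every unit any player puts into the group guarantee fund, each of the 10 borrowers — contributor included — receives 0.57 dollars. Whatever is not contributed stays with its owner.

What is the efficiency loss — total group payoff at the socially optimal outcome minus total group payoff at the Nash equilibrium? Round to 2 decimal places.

1739.00 dollars

The private return per contributed unit is 0.57 < 1 for everyone, so the Nash equilibrium is zero contribution and the group total is Σ E_j = 24 + 12 + 24 + 44 + 52 + 50 + 28 + 51 + 27 + 58 = 370.
Each contributed unit returns 5.700 to the group, so the social optimum is full contribution by everyone: group total = 5.700 × 370 = 2109.00.
Efficiency loss = (5.700 − 1) × 370 = 1739.00.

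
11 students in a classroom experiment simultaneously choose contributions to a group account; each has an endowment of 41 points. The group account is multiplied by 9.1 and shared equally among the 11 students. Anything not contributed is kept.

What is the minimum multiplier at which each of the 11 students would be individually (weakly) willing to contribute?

11

A contributed unit returns (multiplier)/11 to its contributor.
This reaches 1 exactly when the multiplier is 11.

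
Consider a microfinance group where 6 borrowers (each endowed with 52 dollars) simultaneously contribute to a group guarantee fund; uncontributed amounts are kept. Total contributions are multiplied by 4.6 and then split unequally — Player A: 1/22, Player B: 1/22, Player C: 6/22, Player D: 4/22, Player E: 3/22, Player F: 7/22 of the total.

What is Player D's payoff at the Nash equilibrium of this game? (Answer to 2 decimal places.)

For player j, contributing a unit is worthwhile iff 4.6 × (j's share) ≥ 1, i.e. iff j's share is at least 0.2174.
The shares above 0.2174 belong to Player C and Player F, contributing 52 each; the remaining 4 contribute 0. Total contributed: 104.
Player D keeps 52 and receives 4.6 × 104 × 4/22 = 86.98 from the group guarantee fund, for a payoff of 138.98.

138.98 dollars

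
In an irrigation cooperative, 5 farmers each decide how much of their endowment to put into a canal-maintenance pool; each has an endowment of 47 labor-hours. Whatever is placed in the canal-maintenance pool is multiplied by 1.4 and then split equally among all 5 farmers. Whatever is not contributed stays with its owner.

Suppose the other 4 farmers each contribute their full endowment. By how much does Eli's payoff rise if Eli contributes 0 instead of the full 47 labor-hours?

33.84 labor-hours

Switching from a contribution of 47 to 0 lets Eli keep an extra 47 labor-hours, but lowers the canal-maintenance pool by 47, which costs Eli their own share of that drop: 1.4/5 × 47 = 13.16.
Net gain = 47 − 13.16 = 33.84. The private return per contributed unit (0.2800) is below 1, so free-riding is indeed the best response regardless of what the others do.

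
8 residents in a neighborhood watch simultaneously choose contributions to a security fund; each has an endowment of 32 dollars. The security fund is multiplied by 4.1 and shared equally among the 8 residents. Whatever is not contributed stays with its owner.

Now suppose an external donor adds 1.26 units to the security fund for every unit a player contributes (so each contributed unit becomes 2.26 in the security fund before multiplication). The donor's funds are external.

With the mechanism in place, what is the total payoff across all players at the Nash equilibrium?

Under the mechanism each unit contributed yields 4.1 × 2.26 / 8 = 1.1583 back to its contributor per unit of net cost, which exceeds 1, making full contribution the dominant choice for everyone.
So the Nash equilibrium is full contribution by all 8; the group earns 4.1 × 2.26 × 256 = 2372.10.

2372.10 dollars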